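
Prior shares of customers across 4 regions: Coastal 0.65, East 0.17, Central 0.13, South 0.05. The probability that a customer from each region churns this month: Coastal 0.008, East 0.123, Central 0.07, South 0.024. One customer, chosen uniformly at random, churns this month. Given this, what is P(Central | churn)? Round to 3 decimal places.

Compute prior × likelihood for every hypothesis:
  Coastal: 0.65 × 0.008 = 0.0052
  East: 0.17 × 0.123 = 0.02091
  Central: 0.13 × 0.07 = 0.0091
  South: 0.05 × 0.024 = 0.0012
Normalizing constant = 0.03641.
P(Central | evidence) = 0.0091 / 0.03641 ≈ 0.250.

0.250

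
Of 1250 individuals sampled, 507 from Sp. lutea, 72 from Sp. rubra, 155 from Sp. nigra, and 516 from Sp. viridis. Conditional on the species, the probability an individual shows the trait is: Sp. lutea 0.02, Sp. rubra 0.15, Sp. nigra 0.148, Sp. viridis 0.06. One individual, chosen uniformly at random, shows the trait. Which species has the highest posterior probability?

Prior × likelihood for each hypothesis:
  Sp. lutea: 0.4056 × 0.02 = 0.008112
  Sp. rubra: 0.0576 × 0.15 = 0.00864
  Sp. nigra: 0.124 × 0.148 = 0.018352
  Sp. viridis: 0.4128 × 0.06 = 0.024768
Total = 0.059872.
Largest term belongs to Sp. viridis, so Sp. viridis is most probable.

Sp. viridis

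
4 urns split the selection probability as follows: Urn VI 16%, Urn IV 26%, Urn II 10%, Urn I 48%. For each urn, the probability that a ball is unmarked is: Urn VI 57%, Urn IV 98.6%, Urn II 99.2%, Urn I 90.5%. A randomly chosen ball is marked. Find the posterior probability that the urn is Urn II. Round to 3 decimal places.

Taking complements, P(marked | each) = Urn VI 0.43, Urn IV 0.014, Urn II 0.008, Urn I 0.095.
By Bayes' rule, posterior ∝ prior × likelihood:
  Urn VI: 0.16 × 0.43 = 0.0688
  Urn IV: 0.26 × 0.014 = 0.00364
  Urn II: 0.1 × 0.008 = 0.0008
  Urn I: 0.48 × 0.095 = 0.0456
Normalizing constant = 0.11884.
P(Urn II | evidence) = 0.0008 / 0.11884 ≈ 0.007.

0.007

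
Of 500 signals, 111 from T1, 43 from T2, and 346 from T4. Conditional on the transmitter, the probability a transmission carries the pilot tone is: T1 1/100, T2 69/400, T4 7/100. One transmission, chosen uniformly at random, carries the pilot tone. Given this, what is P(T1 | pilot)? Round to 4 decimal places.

0.0339

Compute prior × likelihood for every hypothesis:
  T1: 0.222 × 0.01 = 0.00222
  T2: 0.086 × 0.1725 = 0.014835
  T4: 0.692 × 0.07 = 0.04844
Normalizing constant = 0.065495.
P(T1 | evidence) = 0.00222 / 0.065495 ≈ 0.0339.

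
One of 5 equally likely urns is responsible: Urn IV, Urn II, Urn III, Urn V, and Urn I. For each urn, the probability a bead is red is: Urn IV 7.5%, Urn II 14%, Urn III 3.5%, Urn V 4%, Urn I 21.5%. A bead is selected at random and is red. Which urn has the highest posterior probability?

Urn I

Since the prior is uniform, the posterior is proportional to the likelihood:
  Urn IV: 0.075
  Urn II: 0.14
  Urn III: 0.035
  Urn V: 0.04
  Urn I: 0.215
Sum = 0.505.
Largest term belongs to Urn I, so Urn I is most probable.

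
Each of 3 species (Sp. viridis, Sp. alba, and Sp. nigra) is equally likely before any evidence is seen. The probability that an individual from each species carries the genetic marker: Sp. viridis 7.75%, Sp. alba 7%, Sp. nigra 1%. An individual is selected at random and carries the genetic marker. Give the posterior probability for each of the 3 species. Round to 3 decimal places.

Sp. viridis 0.492, Sp. alba 0.444, Sp. nigra 0.063

Since the prior is uniform, the posterior is proportional to the likelihood:
  Sp. viridis: 0.0775
  Sp. alba: 0.07
  Sp. nigra: 0.01
Normalizing constant = 0.1575.
P(Sp. viridis | marker) = 0.0775/0.1575 ≈ 0.492
P(Sp. alba | marker) = 0.07/0.1575 ≈ 0.444
P(Sp. nigra | marker) = 0.01/0.1575 ≈ 0.063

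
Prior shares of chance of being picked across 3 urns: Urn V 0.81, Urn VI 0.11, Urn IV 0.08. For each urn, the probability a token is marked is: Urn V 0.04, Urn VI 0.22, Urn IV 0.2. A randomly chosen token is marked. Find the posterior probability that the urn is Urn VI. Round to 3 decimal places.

0.333

Prior × likelihood for each hypothesis:
  Urn V: 0.81 × 0.04 = 0.0324
  Urn VI: 0.11 × 0.22 = 0.0242
  Urn IV: 0.08 × 0.2 = 0.016
Sum = 0.0726.
P(Urn VI | evidence) = 0.0242 / 0.0726 ≈ 0.333.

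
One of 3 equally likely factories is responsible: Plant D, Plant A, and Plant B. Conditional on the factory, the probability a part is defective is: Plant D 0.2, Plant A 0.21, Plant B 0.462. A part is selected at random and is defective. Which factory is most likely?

Plant B

Since the prior is uniform, the posterior is proportional to the likelihood:
  Plant D: 0.2
  Plant A: 0.21
  Plant B: 0.462
Total = 0.872.
Largest term belongs to Plant B, so Plant B is most probable.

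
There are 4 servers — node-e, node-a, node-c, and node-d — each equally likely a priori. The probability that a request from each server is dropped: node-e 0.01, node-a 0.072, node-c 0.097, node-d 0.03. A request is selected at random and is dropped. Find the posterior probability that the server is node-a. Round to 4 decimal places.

0.3445

Since the prior is uniform, the posterior is proportional to the likelihood:
  node-e: 0.01
  node-a: 0.072
  node-c: 0.097
  node-d: 0.03
Total = 0.209.
P(node-a | evidence) = 0.072 / 0.209 ≈ 0.3445.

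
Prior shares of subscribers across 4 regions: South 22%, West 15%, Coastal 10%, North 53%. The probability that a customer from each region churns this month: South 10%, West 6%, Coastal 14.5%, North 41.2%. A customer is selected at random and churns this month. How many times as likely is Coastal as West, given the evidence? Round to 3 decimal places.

By Bayes' rule, posterior ∝ prior × likelihood:
  South: 0.22 × 0.1 = 0.022
  West: 0.15 × 0.06 = 0.009
  Coastal: 0.1 × 0.145 = 0.0145
  North: 0.53 × 0.412 = 0.21836
Normalizing constant = 0.26386.
The ratio is 0.0145 / 0.009 (the normalizer cancels) = 1.611.

1.611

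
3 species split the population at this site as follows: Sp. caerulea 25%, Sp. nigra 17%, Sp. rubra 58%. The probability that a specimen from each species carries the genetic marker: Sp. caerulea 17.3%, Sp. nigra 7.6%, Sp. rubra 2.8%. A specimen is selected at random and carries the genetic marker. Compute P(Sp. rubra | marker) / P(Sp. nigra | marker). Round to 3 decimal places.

1.257

By Bayes' rule, posterior ∝ prior × likelihood:
  Sp. caerulea: 0.25 × 0.173 = 0.04325
  Sp. nigra: 0.17 × 0.076 = 0.01292
  Sp. rubra: 0.58 × 0.028 = 0.01624
Total = 0.07241.
The ratio is 0.01624 / 0.01292 (the normalizer cancels) = 1.257.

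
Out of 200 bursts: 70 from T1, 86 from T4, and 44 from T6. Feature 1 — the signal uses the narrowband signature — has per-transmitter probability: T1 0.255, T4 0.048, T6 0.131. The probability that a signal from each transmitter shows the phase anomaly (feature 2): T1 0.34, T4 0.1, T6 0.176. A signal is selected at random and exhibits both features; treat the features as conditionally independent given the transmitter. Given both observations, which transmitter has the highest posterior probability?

T1

Prior × likelihood for each hypothesis:
  T1: 0.35 × 0.255 × 0.34 = 0.030345
  T4: 0.43 × 0.048 × 0.1 = 0.002064
  T6: 0.22 × 0.131 × 0.176 = 0.00507232
Normalizing constant = 0.03748132.
Largest term belongs to T1, so T1 is most probable.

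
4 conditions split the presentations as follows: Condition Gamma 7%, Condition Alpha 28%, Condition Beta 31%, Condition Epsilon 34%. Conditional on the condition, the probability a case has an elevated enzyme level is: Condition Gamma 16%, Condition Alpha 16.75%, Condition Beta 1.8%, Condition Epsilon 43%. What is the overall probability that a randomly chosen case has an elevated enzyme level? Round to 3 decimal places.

Compute prior × likelihood for every hypothesis:
  Condition Gamma: 0.07 × 0.16 = 0.0112
  Condition Alpha: 0.28 × 0.1675 = 0.0469
  Condition Beta: 0.31 × 0.018 = 0.00558
  Condition Epsilon: 0.34 × 0.43 = 0.1462
P(elevated) = 0.0112 + 0.0469 + 0.00558 + 0.1462 = 0.20988 → 0.210.

0.210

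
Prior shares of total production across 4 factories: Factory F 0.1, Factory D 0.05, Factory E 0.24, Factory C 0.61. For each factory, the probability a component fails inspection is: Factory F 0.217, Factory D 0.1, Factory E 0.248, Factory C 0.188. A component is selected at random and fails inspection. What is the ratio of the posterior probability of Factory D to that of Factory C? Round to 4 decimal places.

0.0436

Unnormalized posteriors (prior × likelihood):
  Factory F: 0.1 × 0.217 = 0.0217
  Factory D: 0.05 × 0.1 = 0.005
  Factory E: 0.24 × 0.248 = 0.05952
  Factory C: 0.61 × 0.188 = 0.11468
Sum = 0.2009.
The ratio is 0.005 / 0.11468 (the normalizer cancels) = 0.0436.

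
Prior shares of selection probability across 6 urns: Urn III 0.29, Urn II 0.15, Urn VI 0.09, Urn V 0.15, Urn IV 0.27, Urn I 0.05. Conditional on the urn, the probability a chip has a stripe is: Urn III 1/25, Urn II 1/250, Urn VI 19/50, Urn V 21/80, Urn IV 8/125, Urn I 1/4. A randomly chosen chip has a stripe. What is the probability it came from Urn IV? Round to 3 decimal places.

Prior × likelihood for each hypothesis:
  Urn III: 0.29 × 0.04 = 0.0116
  Urn II: 0.15 × 0.004 = 0.0006
  Urn VI: 0.09 × 0.38 = 0.0342
  Urn V: 0.15 × 0.2625 = 0.039375
  Urn IV: 0.27 × 0.064 = 0.01728
  Urn I: 0.05 × 0.25 = 0.0125
Normalizing constant = 0.115555.
P(Urn IV | evidence) = 0.01728 / 0.115555 ≈ 0.150.

0.150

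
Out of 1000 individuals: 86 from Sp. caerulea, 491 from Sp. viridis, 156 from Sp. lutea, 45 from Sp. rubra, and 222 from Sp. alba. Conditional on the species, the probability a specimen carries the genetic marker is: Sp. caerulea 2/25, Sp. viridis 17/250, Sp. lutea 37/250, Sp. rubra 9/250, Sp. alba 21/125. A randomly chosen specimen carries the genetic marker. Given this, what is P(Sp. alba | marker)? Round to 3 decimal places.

By Bayes' rule, posterior ∝ prior × likelihood:
  Sp. caerulea: 0.086 × 0.08 = 0.00688
  Sp. viridis: 0.491 × 0.068 = 0.033388
  Sp. lutea: 0.156 × 0.148 = 0.023088
  Sp. rubra: 0.045 × 0.036 = 0.00162
  Sp. alba: 0.222 × 0.168 = 0.037296
Normalizing constant = 0.102272.
P(Sp. alba | evidence) = 0.037296 / 0.102272 ≈ 0.365.

0.365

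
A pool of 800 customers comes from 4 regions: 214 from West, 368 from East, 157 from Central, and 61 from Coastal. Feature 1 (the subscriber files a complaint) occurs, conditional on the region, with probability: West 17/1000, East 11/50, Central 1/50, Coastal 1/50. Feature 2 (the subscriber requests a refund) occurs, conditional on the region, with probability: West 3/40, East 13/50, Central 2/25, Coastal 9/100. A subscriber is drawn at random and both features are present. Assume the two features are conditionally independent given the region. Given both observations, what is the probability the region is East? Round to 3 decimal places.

Prior × likelihood for each hypothesis:
  West: 0.2675 × 0.017 × 0.075 = 0.0003410625
  East: 0.46 × 0.22 × 0.26 = 0.026312
  Central: 0.19625 × 0.02 × 0.08 = 0.000314
  Coastal: 0.07625 × 0.02 × 0.09 = 0.00013725
Normalizing constant = 0.0271043125.
P(East | evidence) = 0.026312 / 0.0271043125 ≈ 0.971.

0.971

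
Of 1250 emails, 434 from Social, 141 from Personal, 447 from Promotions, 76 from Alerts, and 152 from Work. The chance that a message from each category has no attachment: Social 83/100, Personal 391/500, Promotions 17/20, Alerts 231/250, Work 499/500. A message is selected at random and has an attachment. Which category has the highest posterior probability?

Social

Taking complements, P(attachment | each) = Social 0.17, Personal 0.218, Promotions 0.15, Alerts 0.076, Work 0.002.
Unnormalized posteriors (prior × likelihood):
  Social: 0.3472 × 0.17 = 0.059024
  Personal: 0.1128 × 0.218 = 0.0245904
  Promotions: 0.3576 × 0.15 = 0.05364
  Alerts: 0.0608 × 0.076 = 0.0046208
  Work: 0.1216 × 0.002 = 0.0002432
Normalizing constant = 0.1421184.
Largest term belongs to Social, so Social is most probable.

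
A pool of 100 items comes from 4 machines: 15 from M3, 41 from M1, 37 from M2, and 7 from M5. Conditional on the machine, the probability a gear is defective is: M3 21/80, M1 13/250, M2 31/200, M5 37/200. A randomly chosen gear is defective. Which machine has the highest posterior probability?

M2

Unnormalized posteriors (prior × likelihood):
  M3: 0.15 × 0.2625 = 0.039375
  M1: 0.41 × 0.052 = 0.02132
  M2: 0.37 × 0.155 = 0.05735
  M5: 0.07 × 0.185 = 0.01295
Sum = 0.130995.
Largest term belongs to M2, so M2 is most probable.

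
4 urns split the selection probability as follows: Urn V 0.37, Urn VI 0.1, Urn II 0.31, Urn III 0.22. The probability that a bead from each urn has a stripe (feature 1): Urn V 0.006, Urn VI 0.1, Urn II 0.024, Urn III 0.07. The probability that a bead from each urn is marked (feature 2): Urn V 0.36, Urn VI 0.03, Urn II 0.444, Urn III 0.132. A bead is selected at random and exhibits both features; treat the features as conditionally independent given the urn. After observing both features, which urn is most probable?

Urn II

Prior × likelihood for each hypothesis:
  Urn V: 0.37 × 0.006 × 0.36 = 0.0007992
  Urn VI: 0.1 × 0.1 × 0.03 = 0.0003
  Urn II: 0.31 × 0.024 × 0.444 = 0.00330336
  Urn III: 0.22 × 0.07 × 0.132 = 0.0020328
Total = 0.00643536.
Largest term belongs to Urn II, so Urn II is most probable.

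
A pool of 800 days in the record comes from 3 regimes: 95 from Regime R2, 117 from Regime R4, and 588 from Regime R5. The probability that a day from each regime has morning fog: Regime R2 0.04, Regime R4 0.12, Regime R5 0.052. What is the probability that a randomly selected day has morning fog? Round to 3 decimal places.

Compute prior × likelihood for every hypothesis:
  Regime R2: 0.11875 × 0.04 = 0.00475
  Regime R4: 0.14625 × 0.12 = 0.01755
  Regime R5: 0.735 × 0.052 = 0.03822
P(fog) = 0.00475 + 0.01755 + 0.03822 = 0.06052 → 0.061.

0.061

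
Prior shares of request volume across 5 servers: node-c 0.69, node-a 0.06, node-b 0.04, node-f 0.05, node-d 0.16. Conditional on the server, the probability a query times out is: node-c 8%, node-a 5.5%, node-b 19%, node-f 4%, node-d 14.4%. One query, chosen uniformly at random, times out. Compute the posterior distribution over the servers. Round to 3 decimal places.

node-c 0.606, node-a 0.036, node-b 0.083, node-f 0.022, node-d 0.253

Compute prior × likelihood for every hypothesis:
  node-c: 0.69 × 0.08 = 0.0552
  node-a: 0.06 × 0.055 = 0.0033
  node-b: 0.04 × 0.19 = 0.0076
  node-f: 0.05 × 0.04 = 0.002
  node-d: 0.16 × 0.144 = 0.02304
Sum = 0.09114.
P(node-c | timeout) = 0.0552/0.09114 ≈ 0.606
P(node-a | timeout) = 0.0033/0.09114 ≈ 0.036
P(node-b | timeout) = 0.0076/0.09114 ≈ 0.083
P(node-f | timeout) = 0.002/0.09114 ≈ 0.022
P(node-d | timeout) = 0.02304/0.09114 ≈ 0.253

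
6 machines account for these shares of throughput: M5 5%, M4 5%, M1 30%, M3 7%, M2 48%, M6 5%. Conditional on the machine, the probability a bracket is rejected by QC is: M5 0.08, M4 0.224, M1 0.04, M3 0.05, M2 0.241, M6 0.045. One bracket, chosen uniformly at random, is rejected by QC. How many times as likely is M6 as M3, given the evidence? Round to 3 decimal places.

0.643

By Bayes' rule, posterior ∝ prior × likelihood:
  M5: 0.05 × 0.08 = 0.004
  M4: 0.05 × 0.224 = 0.0112
  M1: 0.3 × 0.04 = 0.012
  M3: 0.07 × 0.05 = 0.0035
  M2: 0.48 × 0.241 = 0.11568
  M6: 0.05 × 0.045 = 0.00225
Total = 0.14863.
The ratio is 0.00225 / 0.0035 (the normalizer cancels) = 0.643.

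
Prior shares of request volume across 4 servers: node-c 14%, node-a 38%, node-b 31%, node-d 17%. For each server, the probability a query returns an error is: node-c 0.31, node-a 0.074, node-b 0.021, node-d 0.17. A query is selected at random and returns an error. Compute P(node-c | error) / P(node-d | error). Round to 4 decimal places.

1.5017

Unnormalized posteriors (prior × likelihood):
  node-c: 0.14 × 0.31 = 0.0434
  node-a: 0.38 × 0.074 = 0.02812
  node-b: 0.31 × 0.021 = 0.00651
  node-d: 0.17 × 0.17 = 0.0289
Total = 0.10693.
The ratio is 0.0434 / 0.0289 (the normalizer cancels) = 1.5017.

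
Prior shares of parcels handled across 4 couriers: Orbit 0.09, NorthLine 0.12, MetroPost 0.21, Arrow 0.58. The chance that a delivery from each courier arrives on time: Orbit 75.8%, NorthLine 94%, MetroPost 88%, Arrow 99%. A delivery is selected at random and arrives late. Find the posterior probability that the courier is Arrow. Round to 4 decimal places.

0.0967

Taking complements, P(late | each) = Orbit 0.242, NorthLine 0.06, MetroPost 0.12, Arrow 0.01.
Unnormalized posteriors (prior × likelihood):
  Orbit: 0.09 × 0.242 = 0.02178
  NorthLine: 0.12 × 0.06 = 0.0072
  MetroPost: 0.21 × 0.12 = 0.0252
  Arrow: 0.58 × 0.01 = 0.0058
Sum = 0.05998.
P(Arrow | evidence) = 0.0058 / 0.05998 ≈ 0.0967.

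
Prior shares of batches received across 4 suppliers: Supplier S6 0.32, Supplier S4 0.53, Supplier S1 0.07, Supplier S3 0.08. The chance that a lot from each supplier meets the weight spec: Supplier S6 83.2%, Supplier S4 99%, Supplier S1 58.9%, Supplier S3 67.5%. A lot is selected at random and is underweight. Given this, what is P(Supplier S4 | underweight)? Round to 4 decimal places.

Taking complements, P(underweight | each) = Supplier S6 0.168, Supplier S4 0.01, Supplier S1 0.411, Supplier S3 0.325.
Unnormalized posteriors (prior × likelihood):
  Supplier S6: 0.32 × 0.168 = 0.05376
  Supplier S4: 0.53 × 0.01 = 0.0053
  Supplier S1: 0.07 × 0.411 = 0.02877
  Supplier S3: 0.08 × 0.325 = 0.026
Sum = 0.11383.
P(Supplier S4 | evidence) = 0.0053 / 0.11383 ≈ 0.0466.

0.0466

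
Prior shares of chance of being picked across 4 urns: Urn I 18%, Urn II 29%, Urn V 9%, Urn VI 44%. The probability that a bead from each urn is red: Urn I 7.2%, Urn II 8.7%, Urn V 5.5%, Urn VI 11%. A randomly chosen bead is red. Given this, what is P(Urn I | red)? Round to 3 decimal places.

0.142

Unnormalized posteriors (prior × likelihood):
  Urn I: 0.18 × 0.072 = 0.01296
  Urn II: 0.29 × 0.087 = 0.02523
  Urn V: 0.09 × 0.055 = 0.00495
  Urn VI: 0.44 × 0.11 = 0.0484
Sum = 0.09154.
P(Urn I | evidence) = 0.01296 / 0.09154 ≈ 0.142.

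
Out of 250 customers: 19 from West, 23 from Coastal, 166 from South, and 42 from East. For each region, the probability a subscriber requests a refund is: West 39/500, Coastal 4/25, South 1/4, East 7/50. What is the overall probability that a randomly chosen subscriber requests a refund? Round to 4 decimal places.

Compute prior × likelihood for every hypothesis:
  West: 0.076 × 0.078 = 0.005928
  Coastal: 0.092 × 0.16 = 0.01472
  South: 0.664 × 0.25 = 0.166
  East: 0.168 × 0.14 = 0.02352
P(refund) = 0.005928 + 0.01472 + 0.166 + 0.02352 = 0.210168 → 0.2102.

0.2102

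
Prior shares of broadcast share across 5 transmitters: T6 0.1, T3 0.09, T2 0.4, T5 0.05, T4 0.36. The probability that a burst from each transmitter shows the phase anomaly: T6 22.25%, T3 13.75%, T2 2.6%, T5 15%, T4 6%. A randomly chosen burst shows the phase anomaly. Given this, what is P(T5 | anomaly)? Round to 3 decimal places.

By Bayes' rule, posterior ∝ prior × likelihood:
  T6: 0.1 × 0.2225 = 0.02225
  T3: 0.09 × 0.1375 = 0.012375
  T2: 0.4 × 0.026 = 0.0104
  T5: 0.05 × 0.15 = 0.0075
  T4: 0.36 × 0.06 = 0.0216
Total = 0.074125.
P(T5 | evidence) = 0.0075 / 0.074125 ≈ 0.101.

0.101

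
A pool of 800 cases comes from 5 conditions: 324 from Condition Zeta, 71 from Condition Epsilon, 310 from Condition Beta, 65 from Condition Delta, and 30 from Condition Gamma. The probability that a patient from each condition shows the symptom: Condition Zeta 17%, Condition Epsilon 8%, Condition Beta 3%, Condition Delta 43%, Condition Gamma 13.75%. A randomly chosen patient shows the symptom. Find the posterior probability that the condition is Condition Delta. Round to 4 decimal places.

0.2737

By Bayes' rule, posterior ∝ prior × likelihood:
  Condition Zeta: 0.405 × 0.17 = 0.06885
  Condition Epsilon: 0.08875 × 0.08 = 0.0071
  Condition Beta: 0.3875 × 0.03 = 0.011625
  Condition Delta: 0.08125 × 0.43 = 0.0349375
  Condition Gamma: 0.0375 × 0.1375 = 0.00515625
Sum = 0.12766875.
P(Condition Delta | evidence) = 0.0349375 / 0.12766875 ≈ 0.2737.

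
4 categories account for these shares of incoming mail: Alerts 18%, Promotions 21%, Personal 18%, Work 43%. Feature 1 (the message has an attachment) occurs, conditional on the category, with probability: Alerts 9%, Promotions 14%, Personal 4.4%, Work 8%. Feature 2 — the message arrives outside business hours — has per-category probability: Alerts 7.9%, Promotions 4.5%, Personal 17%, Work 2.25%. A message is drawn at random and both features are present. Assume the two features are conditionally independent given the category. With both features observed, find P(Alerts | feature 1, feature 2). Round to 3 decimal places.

Compute prior × likelihood for every hypothesis:
  Alerts: 0.18 × 0.09 × 0.079 = 0.0012798
  Promotions: 0.21 × 0.14 × 0.045 = 0.001323
  Personal: 0.18 × 0.044 × 0.17 = 0.0013464
  Work: 0.43 × 0.08 × 0.0225 = 0.000774
Total = 0.0047232.
P(Alerts | evidence) = 0.0012798 / 0.0047232 ≈ 0.271.

0.271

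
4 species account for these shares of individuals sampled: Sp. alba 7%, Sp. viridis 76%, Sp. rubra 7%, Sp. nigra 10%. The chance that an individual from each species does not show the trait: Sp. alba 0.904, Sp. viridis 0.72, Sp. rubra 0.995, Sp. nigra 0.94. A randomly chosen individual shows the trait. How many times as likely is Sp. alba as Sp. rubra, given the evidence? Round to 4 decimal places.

19.2000

Taking complements, P(trait | each) = Sp. alba 0.096, Sp. viridis 0.28, Sp. rubra 0.005, Sp. nigra 0.06.
Prior × likelihood for each hypothesis:
  Sp. alba: 0.07 × 0.096 = 0.00672
  Sp. viridis: 0.76 × 0.28 = 0.2128
  Sp. rubra: 0.07 × 0.005 = 0.00035
  Sp. nigra: 0.1 × 0.06 = 0.006
Total = 0.22587.
The ratio is 0.00672 / 0.00035 (the normalizer cancels) = 19.2000.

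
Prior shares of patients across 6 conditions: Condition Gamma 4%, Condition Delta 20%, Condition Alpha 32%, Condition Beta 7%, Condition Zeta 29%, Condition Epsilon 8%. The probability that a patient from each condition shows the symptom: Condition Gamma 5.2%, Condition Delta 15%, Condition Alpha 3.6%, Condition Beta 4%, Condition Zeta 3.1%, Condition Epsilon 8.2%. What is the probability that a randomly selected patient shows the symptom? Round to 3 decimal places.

By Bayes' rule, posterior ∝ prior × likelihood:
  Condition Gamma: 0.04 × 0.052 = 0.00208
  Condition Delta: 0.2 × 0.15 = 0.03
  Condition Alpha: 0.32 × 0.036 = 0.01152
  Condition Beta: 0.07 × 0.04 = 0.0028
  Condition Zeta: 0.29 × 0.031 = 0.00899
  Condition Epsilon: 0.08 × 0.082 = 0.00656
P(symptomatic) = 0.00208 + 0.03 + 0.01152 + 0.0028 + 0.00899 + 0.00656 = 0.06195 → 0.062.

0.062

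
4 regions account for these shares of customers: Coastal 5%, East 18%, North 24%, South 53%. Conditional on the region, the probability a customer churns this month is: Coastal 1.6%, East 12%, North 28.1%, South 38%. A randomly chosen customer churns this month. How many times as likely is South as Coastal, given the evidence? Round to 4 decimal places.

Prior × likelihood for each hypothesis:
  Coastal: 0.05 × 0.016 = 0.0008
  East: 0.18 × 0.12 = 0.0216
  North: 0.24 × 0.281 = 0.06744
  South: 0.53 × 0.38 = 0.2014
Normalizing constant = 0.29124.
The ratio is 0.2014 / 0.0008 (the normalizer cancels) = 251.7500.

251.7500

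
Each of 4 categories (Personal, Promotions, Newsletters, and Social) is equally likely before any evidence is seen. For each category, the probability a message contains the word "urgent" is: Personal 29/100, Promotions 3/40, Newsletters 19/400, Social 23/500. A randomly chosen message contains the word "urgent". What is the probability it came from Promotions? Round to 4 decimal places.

0.1636

Since the prior is uniform, the posterior is proportional to the likelihood:
  Personal: 0.29
  Promotions: 0.075
  Newsletters: 0.0475
  Social: 0.046
Sum = 0.4585.
P(Promotions | evidence) = 0.075 / 0.4585 ≈ 0.1636.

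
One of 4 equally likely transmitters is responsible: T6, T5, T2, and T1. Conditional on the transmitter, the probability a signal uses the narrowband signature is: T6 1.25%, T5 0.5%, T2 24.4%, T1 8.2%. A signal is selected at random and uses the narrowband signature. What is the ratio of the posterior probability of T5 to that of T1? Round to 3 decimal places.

Since the prior is uniform, the posterior is proportional to the likelihood:
  T6: 0.0125
  T5: 0.005
  T2: 0.244
  T1: 0.082
Total = 0.3435.
The ratio is 0.005 / 0.082 (the normalizer cancels) = 0.061.

0.061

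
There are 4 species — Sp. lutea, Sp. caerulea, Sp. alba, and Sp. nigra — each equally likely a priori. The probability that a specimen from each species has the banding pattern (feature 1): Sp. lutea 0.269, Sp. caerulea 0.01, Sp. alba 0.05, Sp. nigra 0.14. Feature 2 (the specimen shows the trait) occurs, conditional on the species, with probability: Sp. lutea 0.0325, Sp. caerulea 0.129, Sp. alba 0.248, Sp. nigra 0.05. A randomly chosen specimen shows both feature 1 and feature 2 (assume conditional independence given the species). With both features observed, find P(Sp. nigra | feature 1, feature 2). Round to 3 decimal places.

0.238

With a uniform prior (1/4 each), posterior ∝ likelihood:
  Sp. lutea: 0.269 × 0.0325 = 0.0087425
  Sp. caerulea: 0.01 × 0.129 = 0.00129
  Sp. alba: 0.05 × 0.248 = 0.0124
  Sp. nigra: 0.14 × 0.05 = 0.007
Normalizing constant = 0.0294325.
P(Sp. nigra | evidence) = 0.007 / 0.0294325 ≈ 0.238.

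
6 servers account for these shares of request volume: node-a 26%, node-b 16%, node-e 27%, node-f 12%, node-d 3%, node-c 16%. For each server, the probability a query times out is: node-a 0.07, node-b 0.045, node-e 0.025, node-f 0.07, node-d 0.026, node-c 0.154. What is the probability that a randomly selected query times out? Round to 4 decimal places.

Prior × likelihood for each hypothesis:
  node-a: 0.26 × 0.07 = 0.0182
  node-b: 0.16 × 0.045 = 0.0072
  node-e: 0.27 × 0.025 = 0.00675
  node-f: 0.12 × 0.07 = 0.0084
  node-d: 0.03 × 0.026 = 0.00078
  node-c: 0.16 × 0.154 = 0.02464
P(timeout) = 0.0182 + 0.0072 + 0.00675 + 0.0084 + 0.00078 + 0.02464 = 0.06597 → 0.0660.

0.0660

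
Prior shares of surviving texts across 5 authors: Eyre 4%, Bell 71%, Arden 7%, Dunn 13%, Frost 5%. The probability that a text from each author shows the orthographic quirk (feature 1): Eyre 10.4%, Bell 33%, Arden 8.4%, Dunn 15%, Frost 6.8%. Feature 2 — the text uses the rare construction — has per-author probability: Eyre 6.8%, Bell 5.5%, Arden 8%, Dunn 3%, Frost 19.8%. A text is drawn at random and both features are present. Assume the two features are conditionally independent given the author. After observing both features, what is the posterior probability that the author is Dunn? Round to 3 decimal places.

0.039

Compute prior × likelihood for every hypothesis:
  Eyre: 0.04 × 0.104 × 0.068 = 0.00028288
  Bell: 0.71 × 0.33 × 0.055 = 0.0128865
  Arden: 0.07 × 0.084 × 0.08 = 0.0004704
  Dunn: 0.13 × 0.15 × 0.03 = 0.000585
  Frost: 0.05 × 0.068 × 0.198 = 0.0006732
Normalizing constant = 0.01489798.
P(Dunn | evidence) = 0.000585 / 0.01489798 ≈ 0.039.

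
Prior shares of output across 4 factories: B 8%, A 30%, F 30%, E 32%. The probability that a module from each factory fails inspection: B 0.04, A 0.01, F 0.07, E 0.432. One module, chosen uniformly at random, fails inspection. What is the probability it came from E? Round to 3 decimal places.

Prior × likelihood for each hypothesis:
  B: 0.08 × 0.04 = 0.0032
  A: 0.3 × 0.01 = 0.003
  F: 0.3 × 0.07 = 0.021
  E: 0.32 × 0.432 = 0.13824
Total = 0.16544.
P(E | evidence) = 0.13824 / 0.16544 ≈ 0.836.

0.836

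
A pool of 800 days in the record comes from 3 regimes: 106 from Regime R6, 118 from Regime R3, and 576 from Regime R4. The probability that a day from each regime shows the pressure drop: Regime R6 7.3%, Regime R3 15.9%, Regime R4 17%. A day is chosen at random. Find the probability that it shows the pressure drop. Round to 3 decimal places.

Unnormalized posteriors (prior × likelihood):
  Regime R6: 0.1325 × 0.073 = 0.0096725
  Regime R3: 0.1475 × 0.159 = 0.0234525
  Regime R4: 0.72 × 0.17 = 0.1224
P(drop) = 0.0096725 + 0.0234525 + 0.1224 = 0.155525 → 0.156.

0.156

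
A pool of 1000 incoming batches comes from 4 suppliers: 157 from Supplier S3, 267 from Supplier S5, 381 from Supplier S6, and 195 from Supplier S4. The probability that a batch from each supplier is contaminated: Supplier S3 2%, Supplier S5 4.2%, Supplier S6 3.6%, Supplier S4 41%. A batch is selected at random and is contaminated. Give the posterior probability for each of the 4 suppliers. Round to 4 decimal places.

Supplier S3 0.0291, Supplier S5 0.1038, Supplier S6 0.1270, Supplier S4 0.7401

By Bayes' rule, posterior ∝ prior × likelihood:
  Supplier S3: 0.157 × 0.02 = 0.00314
  Supplier S5: 0.267 × 0.042 = 0.011214
  Supplier S6: 0.381 × 0.036 = 0.013716
  Supplier S4: 0.195 × 0.41 = 0.07995
Normalizing constant = 0.10802.
P(Supplier S3 | contaminated) = 0.00314/0.10802 ≈ 0.0291
P(Supplier S5 | contaminated) = 0.011214/0.10802 ≈ 0.1038
P(Supplier S6 | contaminated) = 0.013716/0.10802 ≈ 0.1270
P(Supplier S4 | contaminated) = 0.07995/0.10802 ≈ 0.7401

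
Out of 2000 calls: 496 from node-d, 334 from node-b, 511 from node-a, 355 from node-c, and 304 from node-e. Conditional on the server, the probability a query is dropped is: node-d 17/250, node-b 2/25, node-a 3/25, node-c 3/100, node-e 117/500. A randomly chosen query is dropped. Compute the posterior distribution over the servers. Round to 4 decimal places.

Compute prior × likelihood for every hypothesis:
  node-d: 0.248 × 0.068 = 0.016864
  node-b: 0.167 × 0.08 = 0.01336
  node-a: 0.2555 × 0.12 = 0.03066
  node-c: 0.1775 × 0.03 = 0.005325
  node-e: 0.152 × 0.234 = 0.035568
Normalizing constant = 0.101777.
P(node-d | dropped) = 0.016864/0.101777 ≈ 0.1657
P(node-b | dropped) = 0.01336/0.101777 ≈ 0.1313
P(node-a | dropped) = 0.03066/0.101777 ≈ 0.3012
P(node-c | dropped) = 0.005325/0.101777 ≈ 0.0523
P(node-e | dropped) = 0.035568/0.101777 ≈ 0.3495
(Check: 0.1657+0.1313+0.3012+0.0523+0.3495 = 1.0000.)

node-d 0.1657, node-b 0.1313, node-a 0.3012, node-c 0.0523, node-e 0.3495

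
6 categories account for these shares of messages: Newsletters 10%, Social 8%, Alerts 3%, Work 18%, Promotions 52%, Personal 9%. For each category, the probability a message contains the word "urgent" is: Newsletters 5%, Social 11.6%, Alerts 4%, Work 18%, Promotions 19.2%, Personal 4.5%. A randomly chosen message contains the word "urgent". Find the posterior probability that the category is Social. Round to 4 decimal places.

0.0611

Unnormalized posteriors (prior × likelihood):
  Newsletters: 0.1 × 0.05 = 0.005
  Social: 0.08 × 0.116 = 0.00928
  Alerts: 0.03 × 0.04 = 0.0012
  Work: 0.18 × 0.18 = 0.0324
  Promotions: 0.52 × 0.192 = 0.09984
  Personal: 0.09 × 0.045 = 0.00405
Total = 0.15177.
P(Social | evidence) = 0.00928 / 0.15177 ≈ 0.0611.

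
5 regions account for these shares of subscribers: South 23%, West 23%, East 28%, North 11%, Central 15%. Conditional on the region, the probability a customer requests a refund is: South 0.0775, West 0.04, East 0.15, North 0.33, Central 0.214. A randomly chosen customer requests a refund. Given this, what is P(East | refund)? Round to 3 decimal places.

0.306

By Bayes' rule, posterior ∝ prior × likelihood:
  South: 0.23 × 0.0775 = 0.017825
  West: 0.23 × 0.04 = 0.0092
  East: 0.28 × 0.15 = 0.042
  North: 0.11 × 0.33 = 0.0363
  Central: 0.15 × 0.214 = 0.0321
Normalizing constant = 0.137425.
P(East | evidence) = 0.042 / 0.137425 ≈ 0.306.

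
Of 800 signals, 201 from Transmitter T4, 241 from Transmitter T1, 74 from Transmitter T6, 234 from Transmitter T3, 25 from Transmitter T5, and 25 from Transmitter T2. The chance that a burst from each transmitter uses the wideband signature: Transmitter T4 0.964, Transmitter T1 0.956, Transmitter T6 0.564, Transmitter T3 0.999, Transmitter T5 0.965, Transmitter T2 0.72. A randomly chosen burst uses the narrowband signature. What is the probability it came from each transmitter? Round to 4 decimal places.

Taking complements, P(narrowband | each) = Transmitter T4 0.036, Transmitter T1 0.044, Transmitter T6 0.436, Transmitter T3 0.001, Transmitter T5 0.035, Transmitter T2 0.28.
By Bayes' rule, posterior ∝ prior × likelihood:
  Transmitter T4: 0.25125 × 0.036 = 0.009045
  Transmitter T1: 0.30125 × 0.044 = 0.013255
  Transmitter T6: 0.0925 × 0.436 = 0.04033
  Transmitter T3: 0.2925 × 0.001 = 0.0002925
  Transmitter T5: 0.03125 × 0.035 = 0.00109375
  Transmitter T2: 0.03125 × 0.28 = 0.00875
Total = 0.07276625.
P(Transmitter T4 | narrowband) = 0.009045/0.07276625 ≈ 0.1243
P(Transmitter T1 | narrowband) = 0.013255/0.07276625 ≈ 0.1822
P(Transmitter T6 | narrowband) = 0.04033/0.07276625 ≈ 0.5542
P(Transmitter T3 | narrowband) = 0.0002925/0.07276625 ≈ 0.0040
P(Transmitter T5 | narrowband) = 0.00109375/0.07276625 ≈ 0.0150
P(Transmitter T2 | narrowband) = 0.00875/0.07276625 ≈ 0.1202

Transmitter T4 0.1243, Transmitter T1 0.1822, Transmitter T6 0.5542, Transmitter T3 0.0040, Transmitter T5 0.0150, Transmitter T2 0.1202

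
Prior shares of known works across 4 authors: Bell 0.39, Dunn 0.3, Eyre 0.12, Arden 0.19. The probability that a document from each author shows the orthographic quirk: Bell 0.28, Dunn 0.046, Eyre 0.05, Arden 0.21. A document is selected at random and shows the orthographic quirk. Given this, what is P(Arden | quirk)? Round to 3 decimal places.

0.236

Unnormalized posteriors (prior × likelihood):
  Bell: 0.39 × 0.28 = 0.1092
  Dunn: 0.3 × 0.046 = 0.0138
  Eyre: 0.12 × 0.05 = 0.006
  Arden: 0.19 × 0.21 = 0.0399
Total = 0.1689.
P(Arden | evidence) = 0.0399 / 0.1689 ≈ 0.236.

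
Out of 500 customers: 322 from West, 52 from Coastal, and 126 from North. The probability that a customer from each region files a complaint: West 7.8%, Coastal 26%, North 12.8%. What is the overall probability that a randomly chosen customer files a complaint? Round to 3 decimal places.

Compute prior × likelihood for every hypothesis:
  West: 0.644 × 0.078 = 0.050232
  Coastal: 0.104 × 0.26 = 0.02704
  North: 0.252 × 0.128 = 0.032256
P(complaint) = 0.050232 + 0.02704 + 0.032256 = 0.109528 → 0.110.

0.110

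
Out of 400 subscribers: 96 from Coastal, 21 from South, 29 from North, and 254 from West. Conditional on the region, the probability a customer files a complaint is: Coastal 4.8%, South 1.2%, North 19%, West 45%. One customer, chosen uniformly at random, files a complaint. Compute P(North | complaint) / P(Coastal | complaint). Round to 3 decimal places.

1.196

Compute prior × likelihood for every hypothesis:
  Coastal: 0.24 × 0.048 = 0.01152
  South: 0.0525 × 0.012 = 0.00063
  North: 0.0725 × 0.19 = 0.013775
  West: 0.635 × 0.45 = 0.28575
Normalizing constant = 0.311675.
The ratio is 0.013775 / 0.01152 (the normalizer cancels) = 1.196.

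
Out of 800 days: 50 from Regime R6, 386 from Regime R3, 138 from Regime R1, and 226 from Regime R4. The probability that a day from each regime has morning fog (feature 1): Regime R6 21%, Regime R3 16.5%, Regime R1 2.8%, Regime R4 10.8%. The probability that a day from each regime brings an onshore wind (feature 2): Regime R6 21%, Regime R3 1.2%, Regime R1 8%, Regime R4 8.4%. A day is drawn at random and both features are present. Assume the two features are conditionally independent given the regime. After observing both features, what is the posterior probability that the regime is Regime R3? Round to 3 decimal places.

0.143

Prior × likelihood for each hypothesis:
  Regime R6: 0.0625 × 0.21 × 0.21 = 0.00275625
  Regime R3: 0.4825 × 0.165 × 0.012 = 0.00095535
  Regime R1: 0.1725 × 0.028 × 0.08 = 0.0003864
  Regime R4: 0.2825 × 0.108 × 0.084 = 0.00256284
Sum = 0.00666084.
P(Regime R3 | evidence) = 0.00095535 / 0.00666084 ≈ 0.143.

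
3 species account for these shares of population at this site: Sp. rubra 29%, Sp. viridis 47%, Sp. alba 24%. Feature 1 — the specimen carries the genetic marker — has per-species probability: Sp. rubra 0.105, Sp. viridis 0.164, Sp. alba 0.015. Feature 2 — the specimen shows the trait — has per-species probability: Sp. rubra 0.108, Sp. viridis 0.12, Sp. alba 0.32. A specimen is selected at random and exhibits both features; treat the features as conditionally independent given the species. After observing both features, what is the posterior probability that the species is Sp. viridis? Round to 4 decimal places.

0.6756

Compute prior × likelihood for every hypothesis:
  Sp. rubra: 0.29 × 0.105 × 0.108 = 0.0032886
  Sp. viridis: 0.47 × 0.164 × 0.12 = 0.0092496
  Sp. alba: 0.24 × 0.015 × 0.32 = 0.001152
Sum = 0.0136902.
P(Sp. viridis | evidence) = 0.0092496 / 0.0136902 ≈ 0.6756.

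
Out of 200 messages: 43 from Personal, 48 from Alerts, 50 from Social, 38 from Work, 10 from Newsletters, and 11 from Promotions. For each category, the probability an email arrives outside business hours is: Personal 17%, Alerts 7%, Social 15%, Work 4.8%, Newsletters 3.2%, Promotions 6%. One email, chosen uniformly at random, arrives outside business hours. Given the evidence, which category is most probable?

Social

By Bayes' rule, posterior ∝ prior × likelihood:
  Personal: 0.215 × 0.17 = 0.03655
  Alerts: 0.24 × 0.07 = 0.0168
  Social: 0.25 × 0.15 = 0.0375
  Work: 0.19 × 0.048 = 0.00912
  Newsletters: 0.05 × 0.032 = 0.0016
  Promotions: 0.055 × 0.06 = 0.0033
Sum = 0.10487.
Largest term belongs to Social, so Social is most probable.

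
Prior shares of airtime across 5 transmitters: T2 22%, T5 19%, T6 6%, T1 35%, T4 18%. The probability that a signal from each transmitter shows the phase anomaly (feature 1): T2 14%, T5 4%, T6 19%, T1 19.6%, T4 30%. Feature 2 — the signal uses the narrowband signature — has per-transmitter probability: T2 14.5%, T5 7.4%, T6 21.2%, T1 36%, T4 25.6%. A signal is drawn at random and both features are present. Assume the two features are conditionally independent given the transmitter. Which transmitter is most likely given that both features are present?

T1

Prior × likelihood for each hypothesis:
  T2: 0.22 × 0.14 × 0.145 = 0.004466
  T5: 0.19 × 0.04 × 0.074 = 0.0005624
  T6: 0.06 × 0.19 × 0.212 = 0.0024168
  T1: 0.35 × 0.196 × 0.36 = 0.024696
  T4: 0.18 × 0.3 × 0.256 = 0.013824
Total = 0.0459652.
Largest term belongs to T1, so T1 is most probable.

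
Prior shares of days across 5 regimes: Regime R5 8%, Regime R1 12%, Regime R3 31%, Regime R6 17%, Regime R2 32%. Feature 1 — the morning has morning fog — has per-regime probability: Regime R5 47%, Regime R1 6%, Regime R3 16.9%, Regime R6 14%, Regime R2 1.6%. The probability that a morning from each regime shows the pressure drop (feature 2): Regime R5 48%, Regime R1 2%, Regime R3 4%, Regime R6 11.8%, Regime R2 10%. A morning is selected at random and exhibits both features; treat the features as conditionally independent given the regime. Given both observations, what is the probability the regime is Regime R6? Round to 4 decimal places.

Compute prior × likelihood for every hypothesis:
  Regime R5: 0.08 × 0.47 × 0.48 = 0.018048
  Regime R1: 0.12 × 0.06 × 0.02 = 0.000144
  Regime R3: 0.31 × 0.169 × 0.04 = 0.0020956
  Regime R6: 0.17 × 0.14 × 0.118 = 0.0028084
  Regime R2: 0.32 × 0.016 × 0.1 = 0.000512
Sum = 0.023608.
P(Regime R6 | evidence) = 0.0028084 / 0.023608 ≈ 0.1190.

0.1190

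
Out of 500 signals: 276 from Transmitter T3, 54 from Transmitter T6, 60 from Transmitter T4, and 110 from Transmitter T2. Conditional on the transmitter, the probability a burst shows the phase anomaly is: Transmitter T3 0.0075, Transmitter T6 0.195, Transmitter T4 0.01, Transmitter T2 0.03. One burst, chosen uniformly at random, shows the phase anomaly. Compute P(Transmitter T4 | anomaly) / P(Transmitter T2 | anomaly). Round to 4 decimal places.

Prior × likelihood for each hypothesis:
  Transmitter T3: 0.552 × 0.0075 = 0.00414
  Transmitter T6: 0.108 × 0.195 = 0.02106
  Transmitter T4: 0.12 × 0.01 = 0.0012
  Transmitter T2: 0.22 × 0.03 = 0.0066
Normalizing constant = 0.033.
The ratio is 0.0012 / 0.0066 (the normalizer cancels) = 0.1818.

0.1818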